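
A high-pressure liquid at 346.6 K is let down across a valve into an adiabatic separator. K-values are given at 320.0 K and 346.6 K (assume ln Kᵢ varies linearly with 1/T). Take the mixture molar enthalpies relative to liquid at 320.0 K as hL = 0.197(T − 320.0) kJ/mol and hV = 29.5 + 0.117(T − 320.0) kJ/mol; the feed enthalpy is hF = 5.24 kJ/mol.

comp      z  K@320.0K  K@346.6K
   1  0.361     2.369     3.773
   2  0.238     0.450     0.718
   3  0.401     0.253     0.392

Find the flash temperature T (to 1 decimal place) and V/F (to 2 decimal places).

Adiabatic flash: solve Rachford–Rice at each trial T, then check hF = ψ·hV(T) + (1−ψ)·hL(T).
  T = 320.0 K: K = (2.369, 0.450, 0.253), RR gives ψ = 0.069, H_out = 2.024 kJ/mol
  T = 346.6 K: K = (3.773, 0.718, 0.392), RR gives ψ = 0.489, H_out = 18.628 kJ/mol
  T = 333.3 K: K = (3.018, 0.574, 0.318), RR gives ψ = 0.293, H_out = 10.947 kJ/mol
  T = 326.6 K: K = (2.678, 0.509, 0.284), RR gives ψ = 0.188, H_out = 6.743 kJ/mol
  T = 323.3 K: K = (2.520, 0.479, 0.268), RR gives ψ = 0.131, H_out = 4.479 kJ/mol
  T = 325.0 K: K = (2.601, 0.494, 0.276), RR gives ψ = 0.161, H_out = 5.666 kJ/mol
Linear interpolation between T = 323.3 (H_out = 4.479) and T = 325.0 (H_out = 5.666) on hF = 5.24 gives T ≈ 324.4 K, at which ψ = 0.15.

T = 324.4 K, V/F = 0.15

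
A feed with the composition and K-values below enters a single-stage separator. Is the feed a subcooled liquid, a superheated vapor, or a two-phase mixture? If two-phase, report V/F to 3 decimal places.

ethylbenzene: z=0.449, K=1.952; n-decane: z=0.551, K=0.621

ΣzᵢKᵢ = 1.219; Σzᵢ/Kᵢ = 1.117.
Both exceed 1, so a two-phase solution exists.
Let ψ = V/F and solve Σ zᵢ(Kᵢ−1)/(1+ψ(Kᵢ−1)) = 0.
Binary case is linear: z₁(K₁−1)(1+ψ(K₂−1)) + z₂(K₂−1)(1+ψ(K₁−1)) = 0
⇒ ψ = [z₁(K₁−1)+z₂(K₂−1)] / [−(K₁−1)(K₂−1)] = 0.2186/0.3608 = 0.606

two-phase, V/F = 0.606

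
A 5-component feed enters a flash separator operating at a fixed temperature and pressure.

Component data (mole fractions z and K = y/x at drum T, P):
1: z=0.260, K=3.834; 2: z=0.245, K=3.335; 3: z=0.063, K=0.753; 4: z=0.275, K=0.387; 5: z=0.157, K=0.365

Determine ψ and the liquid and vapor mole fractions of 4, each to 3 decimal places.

ψ = 0.669, x_4 = 0.466, y_4 = 0.180

Iterate (Newton) starting at ψ = 0.43:
  ψ = 0.430: g = 0.2341, g' = -1.072 → ψ = 0.648
  ψ = 0.648: g = 0.0195, g' = -0.944 → ψ = 0.669
Converged at ψ = 0.669.
Compositions from xᵢ = zᵢ/(1+ψ(Kᵢ−1)), yᵢ = Kᵢxᵢ:
  1: x = 0.090, y = 0.344
  2: x = 0.096, y = 0.319
  3: x = 0.075, y = 0.057
  4: x = 0.466, y = 0.180
  5: x = 0.273, y = 0.100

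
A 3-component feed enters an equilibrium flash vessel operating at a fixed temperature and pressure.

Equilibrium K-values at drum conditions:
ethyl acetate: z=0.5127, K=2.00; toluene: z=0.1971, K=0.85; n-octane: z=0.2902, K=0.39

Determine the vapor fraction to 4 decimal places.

ψ = 0.6183

Material balance + equilibrium reduce to Σ zᵢ(Kᵢ−1)/(1+ψ(Kᵢ−1)) = 0.
Feasibility: ΣzᵢKᵢ = 1.3061, Σzᵢ/Kᵢ = 1.2323 — both > 1, two phases present.
Iterate (Newton) starting at ψ = 0.5:
  ψ = 0.5000: g = 0.05513, g' = -0.4566 → ψ = 0.6207
  ψ = 0.6207: g = -0.00116, g' = -0.4803 → ψ = 0.6183
Converged at ψ = 0.6183.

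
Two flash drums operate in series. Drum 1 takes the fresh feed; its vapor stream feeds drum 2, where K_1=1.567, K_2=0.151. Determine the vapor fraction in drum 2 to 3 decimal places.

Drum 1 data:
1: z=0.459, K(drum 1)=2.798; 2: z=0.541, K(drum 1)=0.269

Drum 1:
Let ψ₁ = V/F and solve Σ zᵢ(Kᵢ−1)/(1+ψ₁(Kᵢ−1)) = 0.
Check two-phase: ΣzᵢKᵢ = 1.430 > 1 and Σzᵢ/Kᵢ = 2.175 > 1, so g(0) = 0.430 > 0 and g(1) = -1.175 < 0.
Binary case is linear: z₁(K₁−1)(1+ψ₁(K₂−1)) + z₂(K₂−1)(1+ψ₁(K₁−1)) = 0
⇒ ψ₁ = [z₁(K₁−1)+z₂(K₂−1)] / [−(K₁−1)(K₂−1)] = 0.4298/1.3143 = 0.327
Drum-1 compositions:
  1: x = 0.289, y = 0.809
  2: x = 0.711, y = 0.191
Drum-2 feed = drum-1 vapor: z₂ = (0.8088, 0.1912).
Drum 2:
Let ψ₂ = V/F and solve Σ zᵢ(Kᵢ−1)/(1+ψ₂(Kᵢ−1)) = 0.
Check two-phase: ΣzᵢKᵢ = 1.296 > 1 and Σzᵢ/Kᵢ = 1.783 > 1, so g(0) = 0.296 > 0 and g(1) = -0.783 < 0.
Binary case is linear: z₁(K₁−1)(1+ψ₂(K₂−1)) + z₂(K₂−1)(1+ψ₂(K₁−1)) = 0
⇒ ψ₂ = [z₁(K₁−1)+z₂(K₂−1)] / [−(K₁−1)(K₂−1)] = 0.2962/0.4814 = 0.615
  1: x = 0.600, y = 0.940
  2: x = 0.400, y = 0.060

V/F (drum 2) = 0.615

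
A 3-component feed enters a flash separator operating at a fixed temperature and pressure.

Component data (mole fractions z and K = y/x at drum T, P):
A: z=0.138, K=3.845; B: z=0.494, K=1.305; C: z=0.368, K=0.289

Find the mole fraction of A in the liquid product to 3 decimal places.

Material balance + equilibrium reduce to Σ zᵢ(Kᵢ−1)/(1+V/F(Kᵢ−1)) = 0.
Feasibility: ΣzᵢKᵢ = 1.282, Σzᵢ/Kᵢ = 1.688 — both > 1, two phases present.
Newton–Raphson from V/F = 0.68:
  V/F = 0.680: g = -0.2480, g' = -0.859 → V/F = 0.391
  V/F = 0.391: g = -0.0420, g' = -0.644 → V/F = 0.326
Converged at V/F = 0.326.
Compositions from xᵢ = zᵢ/(1+V/F(Kᵢ−1)), yᵢ = Kᵢxᵢ:
  A: x = 0.072, y = 0.275
  B: x = 0.449, y = 0.586
  C: x = 0.479, y = 0.138

x_A = 0.072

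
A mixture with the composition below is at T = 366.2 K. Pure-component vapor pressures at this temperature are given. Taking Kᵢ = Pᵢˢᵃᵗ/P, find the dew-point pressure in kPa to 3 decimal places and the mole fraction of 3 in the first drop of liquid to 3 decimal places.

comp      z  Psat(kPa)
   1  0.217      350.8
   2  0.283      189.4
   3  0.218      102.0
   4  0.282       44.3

Pdew = 94.200 kPa, x_3 = 0.201

At the dew point ψ → 1, so Σzᵢ/Kᵢ = 1 with Kᵢ = Pᵢˢᵃᵗ/P ⇒ 1/P = Σzᵢ/Pᵢˢᵃᵗ.
1/P = 0.217/350.8 + 0.283/189.4 + 0.218/102.0 + 0.282/44.3 = 0.010616 ⇒ P = 94.200 kPa
xᵢ = zᵢP/Pᵢˢᵃᵗ ⇒ x_3 = 0.218·94.200/102.0 = 0.201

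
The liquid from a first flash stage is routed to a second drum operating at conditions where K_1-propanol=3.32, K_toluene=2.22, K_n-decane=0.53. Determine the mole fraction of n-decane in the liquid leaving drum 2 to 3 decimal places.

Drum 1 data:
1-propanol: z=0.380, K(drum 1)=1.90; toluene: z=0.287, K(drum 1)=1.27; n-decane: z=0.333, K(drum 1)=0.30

Drum 1:
Newton–Raphson from ψ₁ = 0.5:
  ψ₁ = 0.500: g = -0.0545, g' = -0.549 → ψ₁ = 0.401
  ψ₁ = 0.401: g = -0.0027, g' = -0.498 → ψ₁ = 0.395
Converged at ψ₁ = 0.395.
Drum-1 compositions:
  1-propanol: x = 0.280, y = 0.533
  toluene: x = 0.259, y = 0.329
  n-decane: x = 0.460, y = 0.138
Drum-2 feed = drum-1 liquid: z₂ = (0.2803, 0.2593, 0.4604).
Drum 2:
Material balance + equilibrium reduce to Σ zᵢ(Kᵢ−1)/(1+ψ₂(Kᵢ−1)) = 0.
Feasibility: ΣzᵢKᵢ = 1.750, Σzᵢ/Kᵢ = 1.070 — both > 1, two phases present.
Iterate (Newton) starting at ψ₂ = 0.5:
  ψ₂ = 0.500: g = 0.2147, g' = -0.646 → ψ₂ = 0.832
  ψ₂ = 0.832: g = 0.0234, g' = -0.545 → ψ₂ = 0.875
Converged at ψ₂ = 0.875.
  1-propanol: x = 0.092, y = 0.307
  toluene: x = 0.125, y = 0.278
  n-decane: x = 0.782, y = 0.415

x_n-decane (drum 2) = 0.782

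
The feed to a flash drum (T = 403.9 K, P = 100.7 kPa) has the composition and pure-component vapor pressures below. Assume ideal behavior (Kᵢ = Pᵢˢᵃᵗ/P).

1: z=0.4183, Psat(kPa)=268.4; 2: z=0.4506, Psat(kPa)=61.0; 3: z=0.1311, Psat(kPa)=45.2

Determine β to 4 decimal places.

β = 0.6157

Raoult's law: Kᵢ = Pᵢˢᵃᵗ/P = Pᵢˢᵃᵗ/100.7.
  K_1 = 268.4/100.7 = 2.665343, K_2 = 61.0/100.7 = 0.605760, K_3 = 45.2/100.7 = 0.448858
Rachford–Rice: g(β) = Σ zᵢ(Kᵢ−1)/(1+β(Kᵢ−1)) = 0.
Feasibility: ΣzᵢKᵢ = 1.4467, Σzᵢ/Kᵢ = 1.1929 — both > 1, two phases present.
Newton–Raphson from β = 0.5:
  β = 0.5000: g = 0.05911, g' = -0.5299 → β = 0.6115
  β = 0.6115: g = 0.00206, g' = -0.4970 → β = 0.6157
Converged at β = 0.6157.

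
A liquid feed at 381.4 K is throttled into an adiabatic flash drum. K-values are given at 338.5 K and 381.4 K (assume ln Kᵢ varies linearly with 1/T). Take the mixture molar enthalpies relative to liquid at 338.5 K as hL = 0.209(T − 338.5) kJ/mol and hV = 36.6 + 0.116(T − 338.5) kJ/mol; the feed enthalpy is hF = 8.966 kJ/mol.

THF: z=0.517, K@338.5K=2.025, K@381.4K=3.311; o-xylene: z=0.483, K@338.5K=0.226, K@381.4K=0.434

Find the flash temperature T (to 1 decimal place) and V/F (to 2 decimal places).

Adiabatic flash: solve Rachford–Rice at each trial T, then check hF = ψ·hV(T) + (1−ψ)·hL(T).
  T = 338.5 K: K = (2.025, 0.226), RR gives ψ = 0.197, H_out = 7.201 kJ/mol
  T = 381.4 K: K = (3.311, 0.434), RR gives ψ = 0.704, H_out = 31.938 kJ/mol
  T = 359.9 K: K = (2.626, 0.319), RR gives ψ = 0.462, H_out = 20.471 kJ/mol
  T = 349.2 K: K = (2.315, 0.270), RR gives ψ = 0.341, H_out = 14.376 kJ/mol
  T = 343.9 K: K = (2.169, 0.248), RR gives ψ = 0.274, H_out = 11.015 kJ/mol
  T = 341.2 K: K = (2.096, 0.237), RR gives ψ = 0.237, H_out = 9.167 kJ/mol
  T = 339.9 K: K = (2.062, 0.231), RR gives ψ = 0.218, H_out = 8.236 kJ/mol
Linear interpolation between T = 339.9 (H_out = 8.236) and T = 341.2 (H_out = 9.167) on hF = 8.966 gives T ≈ 340.9 K, at which ψ = 0.23.

T = 340.9 K, V/F = 0.23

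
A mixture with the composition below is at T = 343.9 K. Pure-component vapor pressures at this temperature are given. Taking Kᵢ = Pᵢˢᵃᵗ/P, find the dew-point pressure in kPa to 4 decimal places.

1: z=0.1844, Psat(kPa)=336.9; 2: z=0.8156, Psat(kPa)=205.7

At the dew point ψ → 1, so Σzᵢ/Kᵢ = 1 with Kᵢ = Pᵢˢᵃᵗ/P ⇒ 1/P = Σzᵢ/Pᵢˢᵃᵗ.
1/P = 0.1844/336.9 + 0.8156/205.7 = 0.0045123 ⇒ P = 221.6145 kPa

Pdew = 221.6145 kPa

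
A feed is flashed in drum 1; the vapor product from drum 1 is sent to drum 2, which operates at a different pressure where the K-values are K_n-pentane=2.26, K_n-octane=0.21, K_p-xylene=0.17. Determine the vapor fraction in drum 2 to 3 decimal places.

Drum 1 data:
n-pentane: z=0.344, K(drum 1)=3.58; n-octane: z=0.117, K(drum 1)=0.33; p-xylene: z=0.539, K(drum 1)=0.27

Drum 1:
Material balance + equilibrium reduce to Σ zᵢ(Kᵢ−1)/(1+ψ₁(Kᵢ−1)) = 0.
Check two-phase: ΣzᵢKᵢ = 1.416 > 1 and Σzᵢ/Kᵢ = 2.447 > 1, so g(0) = 0.416 > 0 and g(1) = -1.447 < 0.
Iterate (Newton) starting at ψ₁ = 0.56:
  ψ₁ = 0.560: g = -0.4280, g' = -1.339 → ψ₁ = 0.240
  ψ₁ = 0.240: g = -0.0230, g' = -1.369 → ψ₁ = 0.224
Converged at ψ₁ = 0.224.
Drum-1 compositions:
  n-pentane: x = 0.218, y = 0.781
  n-octane: x = 0.138, y = 0.045
  p-xylene: x = 0.644, y = 0.174
Drum-2 feed = drum-1 vapor: z₂ = (0.7806, 0.0454, 0.1740).
Drum 2:
Material balance + equilibrium reduce to Σ zᵢ(Kᵢ−1)/(1+ψ₂(Kᵢ−1)) = 0.
g(0) = ΣzᵢKᵢ − 1 = 0.803 and g(1) = 1 − Σzᵢ/Kᵢ = -0.585, so a root lies in (0, 1).
Newton–Raphson from ψ₂ = 0.54:
  ψ₂ = 0.540: g = 0.2611, g' = -0.919 → ψ₂ = 0.824
  ψ₂ = 0.824: g = -0.0774, g' = -1.732 → ψ₂ = 0.780
  ψ₂ = 0.780: g = -0.0062, g' = -1.469 → ψ₂ = 0.775
Converged at ψ₂ = 0.775.
  n-pentane: x = 0.395, y = 0.892
  n-octane: x = 0.117, y = 0.025
  p-xylene: x = 0.488, y = 0.083

V/F (drum 2) = 0.775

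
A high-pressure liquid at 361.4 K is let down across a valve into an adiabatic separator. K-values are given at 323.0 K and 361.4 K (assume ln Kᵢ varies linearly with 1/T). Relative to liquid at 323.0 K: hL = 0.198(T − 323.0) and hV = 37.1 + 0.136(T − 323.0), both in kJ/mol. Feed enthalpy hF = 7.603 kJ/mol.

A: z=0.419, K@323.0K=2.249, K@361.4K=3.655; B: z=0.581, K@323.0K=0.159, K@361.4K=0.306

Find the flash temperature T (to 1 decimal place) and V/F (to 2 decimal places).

Adiabatic flash: solve Rachford–Rice at each trial T, then check hF = ψ·hV(T) + (1−ψ)·hL(T).
  T = 323.0 K: K = (2.249, 0.159), RR gives ψ = 0.033, H_out = 1.226 kJ/mol
  T = 361.4 K: K = (3.655, 0.306), RR gives ψ = 0.385, H_out = 20.967 kJ/mol
  T = 342.2 K: K = (2.906, 0.225), RR gives ψ = 0.236, H_out = 12.264 kJ/mol
  T = 332.6 K: K = (2.566, 0.190), RR gives ψ = 0.146, H_out = 7.240 kJ/mol
  T = 337.4 K: K = (2.733, 0.207), RR gives ψ = 0.193, H_out = 9.842 kJ/mol
  T = 335.0 K: K = (2.649, 0.198), RR gives ψ = 0.170, H_out = 8.567 kJ/mol
  T = 333.8 K: K = (2.607, 0.194), RR gives ψ = 0.158, H_out = 7.911 kJ/mol
Linear interpolation between T = 332.6 (H_out = 7.240) and T = 333.8 (H_out = 7.911) on hF = 7.603 gives T ≈ 333.2 K, at which ψ = 0.15.

T = 333.2 K, V/F = 0.15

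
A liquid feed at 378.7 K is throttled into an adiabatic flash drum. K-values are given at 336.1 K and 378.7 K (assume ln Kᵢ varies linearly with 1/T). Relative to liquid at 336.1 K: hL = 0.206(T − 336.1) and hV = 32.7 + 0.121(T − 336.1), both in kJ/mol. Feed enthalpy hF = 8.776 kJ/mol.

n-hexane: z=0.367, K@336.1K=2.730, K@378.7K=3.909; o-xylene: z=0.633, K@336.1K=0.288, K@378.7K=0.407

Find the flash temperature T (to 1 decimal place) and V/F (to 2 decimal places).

Adiabatic flash: solve Rachford–Rice at each trial T, then check hF = ψ·hV(T) + (1−ψ)·hL(T).
  T = 336.1 K: K = (2.730, 0.288), RR gives ψ = 0.150, H_out = 4.890 kJ/mol
  T = 378.7 K: K = (3.909, 0.407), RR gives ψ = 0.401, H_out = 20.445 kJ/mol
  T = 357.4 K: K = (3.302, 0.346), RR gives ψ = 0.286, H_out = 13.225 kJ/mol
  T = 346.8 K: K = (3.012, 0.317), RR gives ψ = 0.223, H_out = 9.278 kJ/mol
  T = 341.5 K: K = (2.871, 0.302), RR gives ψ = 0.188, H_out = 7.167 kJ/mol
  T = 344.1 K: K = (2.940, 0.309), RR gives ψ = 0.205, H_out = 8.216 kJ/mol
  T = 345.5 K: K = (2.978, 0.313), RR gives ψ = 0.214, H_out = 8.770 kJ/mol
Linear interpolation between T = 345.5 (H_out = 8.770) and T = 346.8 (H_out = 9.278) on hF = 8.776 gives T ≈ 345.5 K, at which ψ = 0.21.

T = 345.5 K, V/F = 0.21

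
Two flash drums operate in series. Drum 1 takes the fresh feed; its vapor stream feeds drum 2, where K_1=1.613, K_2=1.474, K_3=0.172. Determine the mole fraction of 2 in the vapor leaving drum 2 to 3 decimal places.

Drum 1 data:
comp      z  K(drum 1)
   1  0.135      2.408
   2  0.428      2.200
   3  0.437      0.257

Drum 1:
Iterate (Newton) starting at ψ₁ = 0.66:
  ψ₁ = 0.660: g = -0.2520, g' = -1.193 → ψ₁ = 0.449
  ψ₁ = 0.449: g = -0.0368, g' = -0.904 → ψ₁ = 0.408
Converged at ψ₁ = 0.408.
Drum-1 compositions:
  1: x = 0.086, y = 0.207
  2: x = 0.287, y = 0.632
  3: x = 0.627, y = 0.161
Drum-2 feed = drum-1 vapor: z₂ = (0.2066, 0.6324, 0.1611).
Drum 2:
Newton–Raphson from ψ₂ = 0.5:
  ψ₂ = 0.500: g = 0.1116, g' = -0.460 → ψ₂ = 0.743
  ψ₂ = 0.743: g = -0.0377, g' = -0.859 → ψ₂ = 0.699
  ψ₂ = 0.699: g = -0.0027, g' = -0.740 → ψ₂ = 0.695
Converged at ψ₂ = 0.695.
  1: x = 0.145, y = 0.234
  2: x = 0.476, y = 0.701
  3: x = 0.380, y = 0.065

y_2 (drum 2) = 0.701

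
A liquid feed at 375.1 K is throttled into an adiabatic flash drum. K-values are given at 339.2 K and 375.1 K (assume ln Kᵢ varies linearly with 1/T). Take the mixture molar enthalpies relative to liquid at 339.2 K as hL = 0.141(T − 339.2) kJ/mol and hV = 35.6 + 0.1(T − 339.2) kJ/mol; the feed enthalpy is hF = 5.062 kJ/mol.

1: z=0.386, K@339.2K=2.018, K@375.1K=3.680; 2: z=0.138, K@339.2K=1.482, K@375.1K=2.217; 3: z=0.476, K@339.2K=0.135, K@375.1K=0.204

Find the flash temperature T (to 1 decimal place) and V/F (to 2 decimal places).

Adiabatic flash: solve Rachford–Rice at each trial T, then check hF = ψ·hV(T) + (1−ψ)·hL(T).
  T = 339.2 K: K = (2.018, 1.482, 0.135), RR gives ψ = 0.061, H_out = 2.168 kJ/mol
  T = 375.1 K: K = (3.680, 2.217, 0.204), RR gives ψ = 0.441, H_out = 20.102 kJ/mol
  T = 357.1 K: K = (2.764, 1.830, 0.168), RR gives ψ = 0.308, H_out = 13.251 kJ/mol
  T = 348.1 K: K = (2.369, 1.650, 0.151), RR gives ψ = 0.207, H_out = 8.565 kJ/mol
  T = 343.6 K: K = (2.187, 1.564, 0.143), RR gives ψ = 0.141, H_out = 5.629 kJ/mol
  T = 341.4 K: K = (2.101, 1.523, 0.139), RR gives ψ = 0.103, H_out = 3.985 kJ/mol
Linear interpolation between T = 341.4 (H_out = 3.985) and T = 343.6 (H_out = 5.629) on hF = 5.062 gives T ≈ 342.8 K, at which ψ = 0.13.

T = 342.8 K, V/F = 0.13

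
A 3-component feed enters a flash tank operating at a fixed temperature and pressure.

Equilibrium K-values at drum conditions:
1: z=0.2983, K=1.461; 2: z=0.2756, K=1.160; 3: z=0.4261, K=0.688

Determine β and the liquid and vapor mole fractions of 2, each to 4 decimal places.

Let β = V/F and solve Σ zᵢ(Kᵢ−1)/(1+β(Kᵢ−1)) = 0.
Check two-phase: ΣzᵢKᵢ = 1.0487 > 1 and Σzᵢ/Kᵢ = 1.0611 > 1, so g(0) = 0.0487 > 0 and g(1) = -0.0611 < 0.
Newton iteration, β⁰ = 0.41:
  β = 0.4100: g = 0.00459, g' = -0.1056 → β = 0.4535
Converged at β = 0.4535.
Compositions from xᵢ = zᵢ/(1+β(Kᵢ−1)), yᵢ = Kᵢxᵢ:
  1: x = 0.2467, y = 0.3605
  2: x = 0.2570, y = 0.2981
  3: x = 0.4963, y = 0.3415

β = 0.4535, x_2 = 0.2570, y_2 = 0.2981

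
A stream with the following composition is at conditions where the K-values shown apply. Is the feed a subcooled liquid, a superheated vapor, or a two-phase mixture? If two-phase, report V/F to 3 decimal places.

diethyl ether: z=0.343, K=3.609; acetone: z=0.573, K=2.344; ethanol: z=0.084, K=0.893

superheated vapor

ΣzᵢKᵢ = 2.656; Σzᵢ/Kᵢ = 0.434.
Since Σzᵢ/Kᵢ < 1 the mixture is above its dew point — single vapor phase.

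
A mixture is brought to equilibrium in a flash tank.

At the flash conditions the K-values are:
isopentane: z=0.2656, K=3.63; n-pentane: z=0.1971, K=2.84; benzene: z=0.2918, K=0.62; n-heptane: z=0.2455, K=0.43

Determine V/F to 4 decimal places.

Rachford–Rice: g(V/F) = Σ zᵢ(Kᵢ−1)/(1+V/F(Kᵢ−1)) = 0.
Check two-phase: ΣzᵢKᵢ = 1.8104 > 1 and Σzᵢ/Kᵢ = 1.1841 > 1, so g(0) = 0.8104 > 0 and g(1) = -0.1841 < 0.
Newton iteration, V/F⁰ = 0.55:
  V/F = 0.5500: g = 0.12175, g' = -0.7084 → V/F = 0.7219
  V/F = 0.7219: g = 0.00619, g' = -0.6521 → V/F = 0.7314
Converged at V/F = 0.7314.

V/F = 0.7314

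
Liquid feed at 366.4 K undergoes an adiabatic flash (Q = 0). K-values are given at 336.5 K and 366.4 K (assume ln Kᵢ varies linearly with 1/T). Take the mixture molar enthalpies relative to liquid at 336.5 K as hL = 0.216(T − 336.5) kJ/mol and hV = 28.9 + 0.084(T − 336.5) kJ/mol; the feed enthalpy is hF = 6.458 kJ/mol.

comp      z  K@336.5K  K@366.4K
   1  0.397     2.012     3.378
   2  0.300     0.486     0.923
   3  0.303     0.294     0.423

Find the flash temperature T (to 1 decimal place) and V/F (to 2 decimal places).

Adiabatic flash: solve Rachford–Rice at each trial T, then check hF = ψ·hV(T) + (1−ψ)·hL(T).
  T = 336.5 K: K = (2.012, 0.486, 0.294), RR gives ψ = 0.054, H_out = 1.558 kJ/mol
  T = 366.4 K: K = (3.378, 0.923, 0.423), RR gives ψ = 0.761, H_out = 25.438 kJ/mol
  T = 351.4 K: K = (2.634, 0.678, 0.355), RR gives ψ = 0.428, H_out = 14.741 kJ/mol
  T = 343.9 K: K = (2.307, 0.576, 0.324), RR gives ψ = 0.253, H_out = 8.660 kJ/mol
  T = 340.2 K: K = (2.156, 0.529, 0.309), RR gives ψ = 0.158, H_out = 5.302 kJ/mol
  T = 342.0 K: K = (2.228, 0.551, 0.316), RR gives ψ = 0.205, H_out = 6.975 kJ/mol
Linear interpolation between T = 340.2 (H_out = 5.302) and T = 342.0 (H_out = 6.975) on hF = 6.458 gives T ≈ 341.4 K, at which ψ = 0.19.

T = 341.4 K, V/F = 0.19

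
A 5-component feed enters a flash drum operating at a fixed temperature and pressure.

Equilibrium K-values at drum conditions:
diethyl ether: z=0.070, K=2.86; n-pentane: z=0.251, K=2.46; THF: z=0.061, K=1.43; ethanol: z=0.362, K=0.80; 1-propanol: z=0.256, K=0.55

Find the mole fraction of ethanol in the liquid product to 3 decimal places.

x_ethanol = 0.423

Material balance + equilibrium reduce to Σ zᵢ(Kᵢ−1)/(1+β(Kᵢ−1)) = 0.
Check two-phase: ΣzᵢKᵢ = 1.335 > 1 and Σzᵢ/Kᵢ = 1.087 > 1, so g(0) = 0.335 > 0 and g(1) = -0.087 < 0.
Newton iteration, β⁰ = 0.5:
  β = 0.500: g = 0.0718, g' = -0.356 → β = 0.702
  β = 0.702: g = 0.0050, g' = -0.313 → β = 0.718
Converged at β = 0.718.
Compositions from xᵢ = zᵢ/(1+β(Kᵢ−1)), yᵢ = Kᵢxᵢ:
  diethyl ether: x = 0.030, y = 0.086
  n-pentane: x = 0.123, y = 0.301
  THF: x = 0.047, y = 0.067
  ethanol: x = 0.423, y = 0.338
  1-propanol: x = 0.378, y = 0.208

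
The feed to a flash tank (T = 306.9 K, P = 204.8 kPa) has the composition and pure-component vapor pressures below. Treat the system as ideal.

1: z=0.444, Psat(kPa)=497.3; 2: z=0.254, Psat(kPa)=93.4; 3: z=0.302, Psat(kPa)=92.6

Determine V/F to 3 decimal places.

V/F = 0.424

Raoult's law: Kᵢ = Pᵢˢᵃᵗ/P = Pᵢˢᵃᵗ/204.8.
  K_1 = 497.3/204.8 = 2.42822, K_2 = 93.4/204.8 = 0.45605, K_3 = 92.6/204.8 = 0.45215
Material balance + equilibrium reduce to Σ zᵢ(Kᵢ−1)/(1+V/F(Kᵢ−1)) = 0.
g(0) = ΣzᵢKᵢ − 1 = 0.331 and g(1) = 1 − Σzᵢ/Kᵢ = -0.408, so a root lies in (0, 1).
Newton–Raphson from V/F = 0.49:
  V/F = 0.490: g = -0.0415, g' = -0.623 → V/F = 0.423
  V/F = 0.423: g = 0.0003, g' = -0.632 → V/F = 0.424
Converged at V/F = 0.424.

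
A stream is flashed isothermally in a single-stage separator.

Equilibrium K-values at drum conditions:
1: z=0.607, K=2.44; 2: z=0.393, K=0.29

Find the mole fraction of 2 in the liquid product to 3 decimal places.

x_2 = 0.670

Rachford–Rice: g(V/F) = Σ zᵢ(Kᵢ−1)/(1+V/F(Kᵢ−1)) = 0.
g(0) = ΣzᵢKᵢ − 1 = 0.595 and g(1) = 1 − Σzᵢ/Kᵢ = -0.604, so a root lies in (0, 1).
Newton–Raphson from V/F = 0.49:
  V/F = 0.490: g = 0.0846, g' = -0.899 → V/F = 0.584
  V/F = 0.584: g = -0.0020, g' = -0.950 → V/F = 0.582
Converged at V/F = 0.582.
Compositions from xᵢ = zᵢ/(1+V/F(Kᵢ−1)), yᵢ = Kᵢxᵢ:
  1: x = 0.330, y = 0.806
  2: x = 0.670, y = 0.194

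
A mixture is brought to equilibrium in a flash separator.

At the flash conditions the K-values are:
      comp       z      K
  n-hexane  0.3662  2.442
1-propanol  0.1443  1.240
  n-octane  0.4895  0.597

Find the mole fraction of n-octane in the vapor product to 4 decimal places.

Newton iteration, V/F⁰ = 0.69:
  V/F = 0.6900: g = 0.02115, g' = -0.3500 → V/F = 0.7504
  V/F = 0.7504: g = 0.00017, g' = -0.3450 → V/F = 0.7509
Converged at V/F = 0.7509.
Compositions from xᵢ = zᵢ/(1+V/F(Kᵢ−1)), yᵢ = Kᵢxᵢ:
  n-hexane: x = 0.1758, y = 0.4293
  1-propanol: x = 0.1223, y = 0.1516
  n-octane: x = 0.7019, y = 0.4190

y_n-octane = 0.4190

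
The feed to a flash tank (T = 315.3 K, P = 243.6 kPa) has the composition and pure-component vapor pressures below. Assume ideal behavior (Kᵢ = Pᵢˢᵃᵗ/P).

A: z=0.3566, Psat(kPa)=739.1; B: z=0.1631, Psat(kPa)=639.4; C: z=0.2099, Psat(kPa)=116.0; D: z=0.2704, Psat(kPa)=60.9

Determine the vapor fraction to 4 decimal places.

ψ = 0.5327

Raoult's law: Kᵢ = Pᵢˢᵃᵗ/P = Pᵢˢᵃᵗ/243.6.
  K_A = 739.1/243.6 = 3.034072, K_B = 639.4/243.6 = 2.624795, K_C = 116.0/243.6 = 0.476190, K_D = 60.9/243.6 = 0.250000
Newton–Raphson from ψ = 0.33:
  ψ = 0.3300: g = 0.20410, g' = -1.0635 → ψ = 0.5219
  ψ = 0.5219: g = 0.01068, g' = -0.9930 → ψ = 0.5327
Converged at ψ = 0.5327.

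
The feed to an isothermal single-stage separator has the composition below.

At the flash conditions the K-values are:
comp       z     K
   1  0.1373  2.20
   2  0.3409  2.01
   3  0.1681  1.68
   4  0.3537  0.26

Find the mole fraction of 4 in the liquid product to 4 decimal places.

x_4 = 0.5628

Let ψ = V/F and solve Σ zᵢ(Kᵢ−1)/(1+ψ(Kᵢ−1)) = 0.
g(0) = ΣzᵢKᵢ − 1 = 0.3616 and g(1) = 1 − Σzᵢ/Kᵢ = -0.6925, so a root lies in (0, 1).
Newton–Raphson from ψ = 0.42:
  ψ = 0.4200: g = 0.06045, g' = -0.7136 → ψ = 0.5047
  ψ = 0.5047: g = -0.00199, g' = -0.7658 → ψ = 0.5021
Converged at ψ = 0.5021.
Compositions from xᵢ = zᵢ/(1+ψ(Kᵢ−1)), yᵢ = Kᵢxᵢ:
  1: x = 0.0857, y = 0.1885
  2: x = 0.2262, y = 0.4546
  3: x = 0.1253, y = 0.2105
  4: x = 0.5628, y = 0.1463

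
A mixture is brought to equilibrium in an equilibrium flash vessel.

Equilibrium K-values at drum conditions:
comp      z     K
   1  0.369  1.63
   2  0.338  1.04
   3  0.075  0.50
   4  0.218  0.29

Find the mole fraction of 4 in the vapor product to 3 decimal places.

Let ψ = V/F and solve Σ zᵢ(Kᵢ−1)/(1+ψ(Kᵢ−1)) = 0.
Feasibility: ΣzᵢKᵢ = 1.054, Σzᵢ/Kᵢ = 1.453 — both > 1, two phases present.
Newton iteration, ψ⁰ = 0.5:
  ψ = 0.500: g = -0.0999, g' = -0.383 → ψ = 0.239
  ψ = 0.239: g = -0.0135, g' = -0.295 → ψ = 0.193
  ψ = 0.193: g = -0.0002, g' = -0.287 → ψ = 0.192
Converged at ψ = 0.192.
Compositions from xᵢ = zᵢ/(1+ψ(Kᵢ−1)), yᵢ = Kᵢxᵢ:
  1: x = 0.329, y = 0.536
  2: x = 0.335, y = 0.349
  3: x = 0.083, y = 0.041
  4: x = 0.252, y = 0.073

y_4 = 0.073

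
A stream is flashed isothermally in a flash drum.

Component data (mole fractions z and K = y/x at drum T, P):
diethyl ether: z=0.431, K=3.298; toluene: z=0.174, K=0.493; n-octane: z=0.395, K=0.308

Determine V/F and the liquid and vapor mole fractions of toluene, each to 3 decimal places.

V/F = 0.426, x_toluene = 0.222, y_toluene = 0.109

Newton iteration, V/F⁰ = 0.5:
  V/F = 0.500: g = -0.0752, g' = -1.015 → V/F = 0.426
Converged at V/F = 0.426.
Compositions from xᵢ = zᵢ/(1+V/F(Kᵢ−1)), yᵢ = Kᵢxᵢ:
  diethyl ether: x = 0.218, y = 0.718
  toluene: x = 0.222, y = 0.109
  n-octane: x = 0.560, y = 0.173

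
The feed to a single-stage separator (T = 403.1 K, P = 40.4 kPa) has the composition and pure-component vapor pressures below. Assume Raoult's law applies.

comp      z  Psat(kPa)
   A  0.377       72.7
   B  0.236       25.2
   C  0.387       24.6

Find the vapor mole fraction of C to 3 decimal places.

Raoult's law: Kᵢ = Pᵢˢᵃᵗ/P = Pᵢˢᵃᵗ/40.4.
  K_A = 72.7/40.4 = 1.79950, K_B = 25.2/40.4 = 0.62376, K_C = 24.6/40.4 = 0.60891
Material balance + equilibrium reduce to Σ zᵢ(Kᵢ−1)/(1+ψ(Kᵢ−1)) = 0.
g(0) = ΣzᵢKᵢ − 1 = 0.061 and g(1) = 1 − Σzᵢ/Kᵢ = -0.223, so a root lies in (0, 1).
Newton–Raphson from ψ = 0.7:
  ψ = 0.700: g = -0.1357, g' = -0.273 → ψ = 0.203
  ψ = 0.203: g = -0.0011, g' = -0.287 → ψ = 0.199
Converged at ψ = 0.199.
Compositions from xᵢ = zᵢ/(1+ψ(Kᵢ−1)), yᵢ = Kᵢxᵢ:
  A: x = 0.325, y = 0.585
  B: x = 0.255, y = 0.159
  C: x = 0.420, y = 0.256

y_C = 0.256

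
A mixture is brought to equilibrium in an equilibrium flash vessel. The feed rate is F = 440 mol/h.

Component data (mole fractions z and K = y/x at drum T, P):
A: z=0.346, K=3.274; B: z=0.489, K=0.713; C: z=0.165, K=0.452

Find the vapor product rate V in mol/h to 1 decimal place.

Rachford–Rice: g(ψ) = Σ zᵢ(Kᵢ−1)/(1+ψ(Kᵢ−1)) = 0.
Check two-phase: ΣzᵢKᵢ = 1.556 > 1 and Σzᵢ/Kᵢ = 1.157 > 1, so g(0) = 0.556 > 0 and g(1) = -0.157 < 0.
Newton–Raphson from ψ = 0.5:
  ψ = 0.500: g = 0.0798, g' = -0.541 → ψ = 0.648
  ψ = 0.648: g = 0.0057, g' = -0.472 → ψ = 0.660
Converged at ψ = 0.660.
Then V = ψ·F = 0.6596·440 = 290.2 mol/h and L = F − V = 149.8 mol/h.

V = 290.2 mol/h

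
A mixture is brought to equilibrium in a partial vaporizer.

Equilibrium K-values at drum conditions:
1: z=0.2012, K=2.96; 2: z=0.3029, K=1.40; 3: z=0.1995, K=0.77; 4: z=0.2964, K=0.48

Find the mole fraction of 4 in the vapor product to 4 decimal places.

y_4 = 0.2075

Iterate (Newton) starting at β = 0.5:
  β = 0.5000: g = 0.04001, g' = -0.3906 → β = 0.6024
  β = 0.6024: g = 0.00077, g' = -0.3782 → β = 0.6045
Converged at β = 0.6045.
Compositions from xᵢ = zᵢ/(1+β(Kᵢ−1)), yᵢ = Kᵢxᵢ:
  1: x = 0.0921, y = 0.2726
  2: x = 0.2439, y = 0.3415
  3: x = 0.2317, y = 0.1784
  4: x = 0.4323, y = 0.2075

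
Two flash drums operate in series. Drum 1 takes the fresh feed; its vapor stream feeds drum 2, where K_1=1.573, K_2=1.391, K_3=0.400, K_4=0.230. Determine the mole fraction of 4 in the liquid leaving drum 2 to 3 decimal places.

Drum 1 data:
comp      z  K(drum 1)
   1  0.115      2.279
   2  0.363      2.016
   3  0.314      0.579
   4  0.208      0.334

Drum 1:
Newton–Raphson from ψ₁ = 0.5:
  ψ₁ = 0.500: g = -0.0408, g' = -0.531 → ψ₁ = 0.423
  ψ₁ = 0.423: g = -0.0004, g' = -0.524 → ψ₁ = 0.422
Converged at ψ₁ = 0.422.
Drum-1 compositions:
  1: x = 0.075, y = 0.170
  2: x = 0.254, y = 0.512
  3: x = 0.382, y = 0.221
  4: x = 0.289, y = 0.097
Drum-2 feed = drum-1 vapor: z₂ = (0.1702, 0.5120, 0.2211, 0.0967).
Drum 2:
Rachford–Rice: g(ψ₂) = Σ zᵢ(Kᵢ−1)/(1+ψ₂(Kᵢ−1)) = 0.
Feasibility: ΣzᵢKᵢ = 1.091, Σzᵢ/Kᵢ = 1.449 — both > 1, two phases present.
Newton iteration, ψ₂⁰ = 0.5:
  ψ₂ = 0.500: g = -0.0673, g' = -0.403 → ψ₂ = 0.333
  ψ₂ = 0.333: g = -0.0068, g' = -0.329 → ψ₂ = 0.312
Converged at ψ₂ = 0.312.
  1: x = 0.144, y = 0.227
  2: x = 0.456, y = 0.635
  3: x = 0.272, y = 0.109
  4: x = 0.127, y = 0.029

x_4 (drum 2) = 0.127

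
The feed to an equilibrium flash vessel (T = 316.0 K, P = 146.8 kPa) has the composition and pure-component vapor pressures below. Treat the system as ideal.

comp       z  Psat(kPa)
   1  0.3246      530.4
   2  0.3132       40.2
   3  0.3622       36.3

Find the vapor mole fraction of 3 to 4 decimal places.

y_3 = 0.1036

Raoult's law: Kᵢ = Pᵢˢᵃᵗ/P = Pᵢˢᵃᵗ/146.8.
  K_1 = 530.4/146.8 = 3.613079, K_2 = 40.2/146.8 = 0.273842, K_3 = 36.3/146.8 = 0.247275
Material balance + equilibrium reduce to Σ zᵢ(Kᵢ−1)/(1+V/F(Kᵢ−1)) = 0.
g(0) = ΣzᵢKᵢ − 1 = 0.3481 and g(1) = 1 − Σzᵢ/Kᵢ = -1.6983, so a root lies in (0, 1).
Newton iteration, V/F⁰ = 0.62:
  V/F = 0.6200: g = -0.60116, g' = -1.5908 → V/F = 0.2421
  V/F = 0.2421: g = -0.08980, g' = -1.3815 → V/F = 0.1771
  V/F = 0.1771: g = 0.00429, g' = -1.5266 → V/F = 0.1799
Converged at V/F = 0.1799.
Compositions from xᵢ = zᵢ/(1+V/F(Kᵢ−1)), yᵢ = Kᵢxᵢ:
  1: x = 0.2208, y = 0.7978
  2: x = 0.3603, y = 0.0987
  3: x = 0.4189, y = 0.1036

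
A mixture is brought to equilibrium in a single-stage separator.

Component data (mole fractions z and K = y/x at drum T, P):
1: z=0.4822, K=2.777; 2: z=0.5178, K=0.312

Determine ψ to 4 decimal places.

Material balance + equilibrium reduce to Σ zᵢ(Kᵢ−1)/(1+ψ(Kᵢ−1)) = 0.
g(0) = ΣzᵢKᵢ − 1 = 0.5006 and g(1) = 1 − Σzᵢ/Kᵢ = -0.8333, so a root lies in (0, 1).
Newton iteration, ψ⁰ = 0.63:
  ψ = 0.6300: g = -0.22451, g' = -1.1025 → ψ = 0.4264
  ψ = 0.4264: g = -0.01662, g' = -0.9837 → ψ = 0.4095
Converged at ψ = 0.4095.

ψ = 0.4095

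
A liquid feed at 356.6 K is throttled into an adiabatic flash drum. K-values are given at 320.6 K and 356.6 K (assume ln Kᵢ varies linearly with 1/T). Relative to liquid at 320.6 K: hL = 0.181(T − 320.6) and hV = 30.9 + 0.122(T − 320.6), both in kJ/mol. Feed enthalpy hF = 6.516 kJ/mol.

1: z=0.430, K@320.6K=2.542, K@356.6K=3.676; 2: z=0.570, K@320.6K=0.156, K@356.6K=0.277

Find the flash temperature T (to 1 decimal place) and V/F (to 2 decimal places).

T = 325.8 K, V/F = 0.18

Adiabatic flash: solve Rachford–Rice at each trial T, then check hF = ψ·hV(T) + (1−ψ)·hL(T).
  T = 320.6 K: K = (2.542, 0.156), RR gives ψ = 0.140, H_out = 4.321 kJ/mol
  T = 356.6 K: K = (3.676, 0.277), RR gives ψ = 0.382, H_out = 17.501 kJ/mol
  T = 338.6 K: K = (3.087, 0.211), RR gives ψ = 0.272, H_out = 11.372 kJ/mol
  T = 329.6 K: K = (2.809, 0.182), RR gives ψ = 0.211, H_out = 8.027 kJ/mol
  T = 325.1 K: K = (2.674, 0.169), RR gives ψ = 0.177, H_out = 6.230 kJ/mol
  T = 327.4 K: K = (2.742, 0.176), RR gives ψ = 0.194, H_out = 7.161 kJ/mol
Linear interpolation between T = 325.1 (H_out = 6.230) and T = 327.4 (H_out = 7.161) on hF = 6.516 gives T ≈ 325.8 K, at which ψ = 0.18.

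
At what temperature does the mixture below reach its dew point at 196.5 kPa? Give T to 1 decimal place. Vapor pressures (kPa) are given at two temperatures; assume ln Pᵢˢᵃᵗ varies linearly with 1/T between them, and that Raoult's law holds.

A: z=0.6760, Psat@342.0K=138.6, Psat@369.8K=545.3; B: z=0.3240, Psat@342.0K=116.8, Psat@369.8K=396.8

Dew-point temperature: Σzᵢ·P/Pᵢˢᵃᵗ(T) = 1. Interpolate ln Pᵢˢᵃᵗ = aᵢ + bᵢ/T.
  T = 342.0 K: ΣzᵢP/Pᵢˢᵃᵗ = 1.5035
  T = 369.8 K: ΣzᵢP/Pᵢˢᵃᵗ = 0.4040
  T = 355.9 K: ΣzᵢP/Pᵢˢᵃᵗ = 0.7592
  T = 348.9 K: ΣzᵢP/Pᵢˢᵃᵗ = 1.0636
  T = 352.4 K: ΣzᵢP/Pᵢˢᵃᵗ = 0.8970
  T = 350.6 K: ΣzᵢP/Pᵢˢᵃᵗ = 0.9787
Interpolating between 348.9 K and 350.6 K gives T ≈ 350.2 K.

T = 350.2 K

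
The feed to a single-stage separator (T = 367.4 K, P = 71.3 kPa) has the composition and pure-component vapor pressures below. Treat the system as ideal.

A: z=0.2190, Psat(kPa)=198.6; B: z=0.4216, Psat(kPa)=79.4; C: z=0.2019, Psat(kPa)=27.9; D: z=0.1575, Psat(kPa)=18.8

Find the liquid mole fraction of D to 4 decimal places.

Raoult's law: Kᵢ = Pᵢˢᵃᵗ/P = Pᵢˢᵃᵗ/71.3.
  K_A = 198.6/71.3 = 2.785414, K_B = 79.4/71.3 = 1.113604, K_C = 27.9/71.3 = 0.391304, K_D = 18.8/71.3 = 0.263675
Newton iteration, V/F⁰ = 0.5:
  V/F = 0.5000: g = -0.10830, g' = -0.5682 → V/F = 0.3094
  V/F = 0.3094: g = -0.00346, g' = -0.5515 → V/F = 0.3031
Converged at V/F = 0.3031.
Compositions from xᵢ = zᵢ/(1+V/F(Kᵢ−1)), yᵢ = Kᵢxᵢ:
  A: x = 0.1421, y = 0.3958
  B: x = 0.4076, y = 0.4539
  C: x = 0.2476, y = 0.0969
  D: x = 0.2028, y = 0.0535

x_D = 0.2028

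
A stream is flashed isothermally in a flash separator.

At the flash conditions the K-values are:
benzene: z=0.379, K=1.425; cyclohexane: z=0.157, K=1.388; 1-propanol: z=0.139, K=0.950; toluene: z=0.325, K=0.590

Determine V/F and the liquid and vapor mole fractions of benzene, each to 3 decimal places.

Rachford–Rice: g(V/F) = Σ zᵢ(Kᵢ−1)/(1+V/F(Kᵢ−1)) = 0.
Feasibility: ΣzᵢKᵢ = 1.082, Σzᵢ/Kᵢ = 1.076 — both > 1, two phases present.
Newton–Raphson from V/F = 0.5:
  V/F = 0.500: g = 0.0091, g' = -0.150 → V/F = 0.561
  V/F = 0.561: g = -0.0001, g' = -0.153 → V/F = 0.560
Converged at V/F = 0.560.
Compositions from xᵢ = zᵢ/(1+V/F(Kᵢ−1)), yᵢ = Kᵢxᵢ:
  benzene: x = 0.306, y = 0.436
  cyclohexane: x = 0.129, y = 0.179
  1-propanol: x = 0.143, y = 0.136
  toluene: x = 0.422, y = 0.249

V/F = 0.560, x_benzene = 0.306, y_benzene = 0.436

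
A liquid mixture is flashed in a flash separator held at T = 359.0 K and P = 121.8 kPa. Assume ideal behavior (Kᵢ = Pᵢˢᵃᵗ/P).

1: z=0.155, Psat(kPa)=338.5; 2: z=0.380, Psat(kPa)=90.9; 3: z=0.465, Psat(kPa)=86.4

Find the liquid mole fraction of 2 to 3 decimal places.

Raoult's law: Kᵢ = Pᵢˢᵃᵗ/P = Pᵢˢᵃᵗ/121.8.
  K_1 = 338.5/121.8 = 2.77915, K_2 = 90.9/121.8 = 0.74631, K_3 = 86.4/121.8 = 0.70936
Newton–Raphson from ψ = 0.69:
  ψ = 0.690: g = -0.1621, g' = -0.196 → ψ = 0.000
  ψ = 0.000: g = 0.0442, g' = -0.554 → ψ = 0.080
  ψ = 0.080: g = 0.0047, g' = -0.443 → ψ = 0.090
  ψ = 0.090: g = 0.0001, g' = -0.431 → ψ = 0.091
Converged at ψ = 0.091.
Compositions from xᵢ = zᵢ/(1+ψ(Kᵢ−1)), yᵢ = Kᵢxᵢ:
  1: x = 0.133, y = 0.371
  2: x = 0.389, y = 0.290
  3: x = 0.478, y = 0.339

x_2 = 0.389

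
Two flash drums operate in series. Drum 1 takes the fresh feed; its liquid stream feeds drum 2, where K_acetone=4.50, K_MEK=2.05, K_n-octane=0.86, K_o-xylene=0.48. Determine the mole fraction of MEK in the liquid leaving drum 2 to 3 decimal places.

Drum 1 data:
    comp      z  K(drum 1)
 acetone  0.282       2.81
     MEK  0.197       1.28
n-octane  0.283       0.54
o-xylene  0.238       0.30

Drum 1:
Newton–Raphson from ψ₁ = 0.53:
  ψ₁ = 0.530: g = -0.1285, g' = -0.652 → ψ₁ = 0.333
  ψ₁ = 0.333: g = -0.0020, g' = -0.654 → ψ₁ = 0.330
Converged at ψ₁ = 0.330.
Drum-1 compositions:
  acetone: x = 0.177, y = 0.496
  MEK: x = 0.180, y = 0.231
  n-octane: x = 0.334, y = 0.180
  o-xylene: x = 0.309, y = 0.093
Drum-2 feed = drum-1 liquid: z₂ = (0.1766, 0.1803, 0.3336, 0.3095).
Drum 2:
Rachford–Rice: g(ψ₂) = Σ zᵢ(Kᵢ−1)/(1+ψ₂(Kᵢ−1)) = 0.
Check two-phase: ΣzᵢKᵢ = 1.600 > 1 and Σzᵢ/Kᵢ = 1.160 > 1, so g(0) = 0.600 > 0 and g(1) = -0.160 < 0.
Newton–Raphson from ψ₂ = 0.5:
  ψ₂ = 0.500: g = 0.0812, g' = -0.532 → ψ₂ = 0.653
  ψ₂ = 0.653: g = 0.0055, g' = -0.470 → ψ₂ = 0.664
Converged at ψ₂ = 0.664.
  acetone: x = 0.053, y = 0.239
  MEK: x = 0.106, y = 0.218
  n-octane: x = 0.368, y = 0.316
  o-xylene: x = 0.473, y = 0.227

x_MEK (drum 2) = 0.106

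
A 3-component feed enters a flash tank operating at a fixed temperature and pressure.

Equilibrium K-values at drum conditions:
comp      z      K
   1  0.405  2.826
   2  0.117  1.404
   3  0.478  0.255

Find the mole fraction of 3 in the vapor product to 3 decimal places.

Newton iteration, ψ⁰ = 0.62:
  ψ = 0.620: g = -0.2771, g' = -1.226 → ψ = 0.394
  ψ = 0.394: g = -0.0331, g' = -1.003 → ψ = 0.361
Converged at ψ = 0.361.
Compositions from xᵢ = zᵢ/(1+ψ(Kᵢ−1)), yᵢ = Kᵢxᵢ:
  1: x = 0.244, y = 0.690
  2: x = 0.102, y = 0.143
  3: x = 0.654, y = 0.167

y_3 = 0.167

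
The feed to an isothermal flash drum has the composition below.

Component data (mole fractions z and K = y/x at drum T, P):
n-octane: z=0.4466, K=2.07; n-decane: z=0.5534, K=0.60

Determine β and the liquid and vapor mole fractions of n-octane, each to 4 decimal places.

Material balance + equilibrium reduce to Σ zᵢ(Kᵢ−1)/(1+β(Kᵢ−1)) = 0.
Check two-phase: ΣzᵢKᵢ = 1.2565 > 1 and Σzᵢ/Kᵢ = 1.1381 > 1, so g(0) = 0.2565 > 0 and g(1) = -0.1381 < 0.
Newton iteration, β⁰ = 0.45:
  β = 0.4500: g = 0.05260, g' = -0.3646 → β = 0.5943
  β = 0.5943: g = 0.00173, g' = -0.3434 → β = 0.5993
Converged at β = 0.5993.
Compositions from xᵢ = zᵢ/(1+β(Kᵢ−1)), yᵢ = Kᵢxᵢ:
  n-octane: x = 0.2721, y = 0.5633
  n-decane: x = 0.7279, y = 0.4367

β = 0.5993, x_n-octane = 0.2721, y_n-octane = 0.5633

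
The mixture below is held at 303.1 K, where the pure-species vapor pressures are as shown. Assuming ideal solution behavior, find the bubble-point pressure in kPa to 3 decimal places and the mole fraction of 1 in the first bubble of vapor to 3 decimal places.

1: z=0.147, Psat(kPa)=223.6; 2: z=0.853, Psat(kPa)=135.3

At the bubble point ψ → 0, so ΣzᵢKᵢ = 1 with Kᵢ = Pᵢˢᵃᵗ/P ⇒ P = ΣzᵢPᵢˢᵃᵗ.
P = 0.147·223.6 + 0.853·135.3 = 148.280 kPa
yᵢ = zᵢPᵢˢᵃᵗ/P ⇒ y_1 = 0.147·223.6/148.280 = 0.222

Pbub = 148.280 kPa, y_1 = 0.222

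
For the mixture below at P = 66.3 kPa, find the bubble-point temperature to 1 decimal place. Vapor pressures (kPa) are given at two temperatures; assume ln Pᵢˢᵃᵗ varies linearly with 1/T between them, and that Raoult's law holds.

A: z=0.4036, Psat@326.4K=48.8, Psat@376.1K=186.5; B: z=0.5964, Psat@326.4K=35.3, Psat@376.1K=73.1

T = 347.8 K

Bubble-point temperature: ΣzᵢPᵢˢᵃᵗ(T) = P. Interpolate ln Pᵢˢᵃᵗ = aᵢ + bᵢ/T.
  T = 326.4 K: ΣzᵢPᵢˢᵃᵗ = 40.75 kPa
  T = 376.1 K: ΣzᵢPᵢˢᵃᵗ = 118.87 kPa
  T = 351.2 K: ΣzᵢPᵢˢᵃᵗ = 71.38 kPa
  T = 338.8 K: ΣzᵢPᵢˢᵃᵗ = 54.31 kPa
  T = 345.0 K: ΣzᵢPᵢˢᵃᵗ = 62.37 kPa
  T = 348.1 K: ΣzᵢPᵢˢᵃᵗ = 66.75 kPa
  T = 346.6 K: ΣzᵢPᵢˢᵃᵗ = 64.60 kPa
Interpolating between 346.6 K and 348.1 K gives T ≈ 347.8 K.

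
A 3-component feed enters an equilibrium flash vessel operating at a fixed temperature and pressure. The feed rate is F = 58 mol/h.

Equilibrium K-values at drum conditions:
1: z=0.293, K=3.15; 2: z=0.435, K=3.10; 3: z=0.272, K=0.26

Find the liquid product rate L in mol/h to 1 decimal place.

Let ψ = V/F and solve Σ zᵢ(Kᵢ−1)/(1+ψ(Kᵢ−1)) = 0.
Feasibility: ΣzᵢKᵢ = 2.342, Σzᵢ/Kᵢ = 1.279 — both > 1, two phases present.
Newton iteration, ψ⁰ = 0.33:
  ψ = 0.330: g = 0.6418, g' = -1.393 → ψ = 0.791
  ψ = 0.791: g = 0.0917, g' = -1.322 → ψ = 0.860
  ψ = 0.860: g = -0.0068, g' = -1.537 → ψ = 0.856
  ψ = 0.856: g = -0.0000, g' = -1.520 → ψ = 0.855
Converged at ψ = 0.855.
Then V = ψ·F = 0.8555·58 = 49.6 mol/h and L = F − V = 8.4 mol/h.

L = 8.4 mol/h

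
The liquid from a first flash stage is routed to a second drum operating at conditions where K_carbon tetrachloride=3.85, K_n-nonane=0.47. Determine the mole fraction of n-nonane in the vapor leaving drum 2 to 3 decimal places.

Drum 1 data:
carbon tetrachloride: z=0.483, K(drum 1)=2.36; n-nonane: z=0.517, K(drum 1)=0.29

y_n-nonane (drum 2) = 0.396

Drum 1:
Let ψ₁ = V/F and solve Σ zᵢ(Kᵢ−1)/(1+ψ₁(Kᵢ−1)) = 0.
Check two-phase: ΣzᵢKᵢ = 1.290 > 1 and Σzᵢ/Kᵢ = 1.987 > 1, so g(0) = 0.290 > 0 and g(1) = -0.987 < 0.
Binary case is linear: z₁(K₁−1)(1+ψ₁(K₂−1)) + z₂(K₂−1)(1+ψ₁(K₁−1)) = 0
⇒ ψ₁ = [z₁(K₁−1)+z₂(K₂−1)] / [−(K₁−1)(K₂−1)] = 0.2898/0.9656 = 0.300
Drum-1 compositions:
  carbon tetrachloride: x = 0.343, y = 0.809
  n-nonane: x = 0.657, y = 0.191
Drum-2 feed = drum-1 liquid: z₂ = (0.3430, 0.6570).
Drum 2:
Material balance + equilibrium reduce to Σ zᵢ(Kᵢ−1)/(1+ψ₂(Kᵢ−1)) = 0.
Feasibility: ΣzᵢKᵢ = 1.629, Σzᵢ/Kᵢ = 1.487 — both > 1, two phases present.
Binary case is linear: z₁(K₁−1)(1+ψ₂(K₂−1)) + z₂(K₂−1)(1+ψ₂(K₁−1)) = 0
⇒ ψ₂ = [z₁(K₁−1)+z₂(K₂−1)] / [−(K₁−1)(K₂−1)] = 0.6293/1.5105 = 0.417
  carbon tetrachloride: x = 0.157, y = 0.604
  n-nonane: x = 0.843, y = 0.396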